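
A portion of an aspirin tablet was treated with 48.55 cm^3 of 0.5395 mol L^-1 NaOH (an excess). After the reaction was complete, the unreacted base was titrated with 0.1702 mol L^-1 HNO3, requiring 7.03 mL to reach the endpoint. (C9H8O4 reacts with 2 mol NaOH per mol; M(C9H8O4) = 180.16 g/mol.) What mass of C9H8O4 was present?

Total n(NaOH) added = 0.5395 x 0.04855 = 0.02619 mol.
n(HNO3) used = 0.1702 x 0.007030 = 0.001197 mol, which equals the excess n(NaOH).
So n(NaOH) consumed by the sample = 0.02619 - 0.001197 = 0.02500 mol.
n(C9H8O4) = 0.02500 / 2 = 0.01250 mol.
mass = 0.01250 mol x 180.16 g/mol = 2.25 g.

2.25 g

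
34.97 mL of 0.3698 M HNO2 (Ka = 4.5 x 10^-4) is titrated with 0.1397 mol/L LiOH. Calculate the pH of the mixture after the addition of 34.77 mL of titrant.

3.13

Initial n(HNO2) = 0.3698 x 0.03497 = 0.01293 mol.
n(LiOH) added = 0.1397 x 0.03477 = 0.004857 mol, converting that many moles of HNO2 to NO2-.
Remaining n(HNO2) = 0.008075 mol; n(NO2-) = 0.004857 mol.
By Henderson-Hasselbalch, pH = pKa + log([A^-]/[HA]) = 3.35 + log(0.004857/0.008075) = 3.35 + (-0.22) = 3.13.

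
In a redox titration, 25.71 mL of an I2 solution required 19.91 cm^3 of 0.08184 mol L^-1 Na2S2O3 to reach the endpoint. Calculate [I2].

n(Na2S2O3) = 0.08184 x 0.01991 = 0.001629 mol.
From the balanced equation, 2 mol Na2S2O3 reacts with 1 mol I2, so n(I2) = 0.001629 x 1/2 = 0.0008147 mol.
[I2] = 0.0008147 / 0.02571 L = 0.0317 M.

0.0317 M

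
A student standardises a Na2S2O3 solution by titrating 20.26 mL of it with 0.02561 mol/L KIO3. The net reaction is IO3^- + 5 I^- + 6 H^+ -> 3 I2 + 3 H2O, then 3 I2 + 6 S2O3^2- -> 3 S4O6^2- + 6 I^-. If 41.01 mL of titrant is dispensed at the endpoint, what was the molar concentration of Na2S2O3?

0.311 M

n(KIO3) = 0.02561 x 0.04101 = 0.001050 mol.
From the balanced equation, 1 mol KIO3 reacts with 6 mol Na2S2O3, so n(Na2S2O3) = 0.001050 x 6/1 = 0.006302 mol.
[Na2S2O3] = 0.006302 / 0.02026 L = 0.311 M.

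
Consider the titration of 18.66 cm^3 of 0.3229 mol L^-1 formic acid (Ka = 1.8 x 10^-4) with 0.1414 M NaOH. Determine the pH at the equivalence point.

8.37

n(HCOOH) = 0.3229 x 0.01866 = 0.006025 mol; V(NaOH) at equivalence = 0.006025/0.1414 = 0.04261 L.
At equivalence all the acid is converted to HCOO-; total volume = 0.01866 + 0.04261 = 0.06127 L, so [HCOO-] = 0.006025/0.06127 = 0.09834 M.
Kb = Kw/Ka = 1.0e-14 / 1.8 x 10^-4 = 5.56e-11.
[OH^-] = sqrt(Kb x [HCOO-]) = sqrt(5.56e-11 x 0.09834) = 2.34e-6 M.
pOH = 5.63, so pH = 14.00 - 5.63 = 8.37.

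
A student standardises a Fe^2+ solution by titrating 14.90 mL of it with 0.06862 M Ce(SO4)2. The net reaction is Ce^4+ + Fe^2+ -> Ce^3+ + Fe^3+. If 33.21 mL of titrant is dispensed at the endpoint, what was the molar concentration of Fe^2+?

n(Ce(SO4)2) = 0.06862 x 0.03321 = 0.002279 mol.
From the balanced equation, 1 mol Ce(SO4)2 reacts with 1 mol Fe^2+, so n(Fe^2+) = 0.002279 x 1/1 = 0.002279 mol.
[Fe^2+] = 0.002279 / 0.01490 L = 0.153 M.

0.153 M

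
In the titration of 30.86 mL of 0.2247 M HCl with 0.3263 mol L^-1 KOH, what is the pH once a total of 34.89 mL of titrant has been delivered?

12.83

n(acid) = 0.2247 x 0.03086 = 0.006934 mol; n(KOH) added = 0.3263 x 0.03489 = 0.01138 mol.
Base is in excess by 0.01138 - 0.006934 = 0.004450 mol in a total volume of 0.06575 L.
[OH^-] = 0.004450/0.06575 = 0.06769 M, so pOH = 1.17 and pH = 14.00 - 1.17 = 12.83.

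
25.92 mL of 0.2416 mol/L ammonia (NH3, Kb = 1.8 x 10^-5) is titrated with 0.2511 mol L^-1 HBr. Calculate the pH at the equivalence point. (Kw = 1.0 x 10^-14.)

n(NH3) = 0.2416 x 0.02592 = 0.006262 mol; V(HBr) at equivalence = 0.006262/0.2511 = 0.02494 L.
At equivalence the base is fully converted to NH4+; total volume = 0.05086 L, so [NH4+] = 0.006262/0.05086 = 0.1231 M.
Ka(NH4+) = Kw/Kb = 1.0e-14 / 1.8 x 10^-5 = 5.56e-10.
[H^+] = sqrt(Ka x [NH4+]) = sqrt(5.56e-10 x 0.1231) = 8.27e-6 M.
pH = -log(8.27e-6) = 5.08.

5.08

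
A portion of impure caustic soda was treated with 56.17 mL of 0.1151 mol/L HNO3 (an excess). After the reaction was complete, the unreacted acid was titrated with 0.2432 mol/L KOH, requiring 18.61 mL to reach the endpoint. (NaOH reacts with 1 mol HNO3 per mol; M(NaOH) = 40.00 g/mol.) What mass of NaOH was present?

Total n(HNO3) added = 0.1151 x 0.05617 = 0.006465 mol.
n(KOH) used = 0.2432 x 0.01861 = 0.004526 mol, which equals the excess n(HNO3).
So n(HNO3) consumed by the sample = 0.006465 - 0.004526 = 0.001939 mol.
n(NaOH) = 0.001939 / 1 = 0.001939 mol.
mass = 0.001939 mol x 40.00 g/mol = 0.0776 g.

0.0776 g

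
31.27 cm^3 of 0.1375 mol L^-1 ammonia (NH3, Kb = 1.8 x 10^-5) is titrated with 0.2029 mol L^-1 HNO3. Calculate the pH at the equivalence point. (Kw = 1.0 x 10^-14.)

n(NH3) = 0.1375 x 0.03127 = 0.004300 mol; V(HNO3) at equivalence = 0.004300/0.2029 = 0.02119 L.
At equivalence the base is fully converted to NH4+; total volume = 0.05246 L, so [NH4+] = 0.004300/0.05246 = 0.08196 M.
Ka(NH4+) = Kw/Kb = 1.0e-14 / 1.8 x 10^-5 = 5.56e-10.
[H^+] = sqrt(Ka x [NH4+]) = sqrt(5.56e-10 x 0.08196) = 6.75e-6 M.
pH = -log(6.75e-6) = 5.17.

5.17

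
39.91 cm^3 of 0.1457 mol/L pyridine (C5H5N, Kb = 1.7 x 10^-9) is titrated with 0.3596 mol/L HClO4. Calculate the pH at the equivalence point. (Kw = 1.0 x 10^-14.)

n(C5H5N) = 0.1457 x 0.03991 = 0.005815 mol; V(HClO4) at equivalence = 0.005815/0.3596 = 0.01617 L.
At equivalence the base is fully converted to C5H5NH+; total volume = 0.05608 L, so [C5H5NH+] = 0.005815/0.05608 = 0.1037 M.
Ka(C5H5NH+) = Kw/Kb = 1.0e-14 / 1.7 x 10^-9 = 5.88e-6.
[H^+] = sqrt(Ka x [C5H5NH+]) = sqrt(5.88e-6 x 0.1037) = 0.000781 M.
pH = -log(0.000781) = 3.11.

3.11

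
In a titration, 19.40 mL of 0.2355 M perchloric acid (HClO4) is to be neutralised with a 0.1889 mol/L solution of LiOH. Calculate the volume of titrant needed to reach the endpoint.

n(HClO4) = 0.2355 mol/L x 0.01940 L = 0.004569 mol.
At equivalence n(LiOH) = n(HClO4) = 0.004569 mol.
V(LiOH) = 0.004569 / 0.1889 = 0.02419 L = 24.2 mL.

24.2 mL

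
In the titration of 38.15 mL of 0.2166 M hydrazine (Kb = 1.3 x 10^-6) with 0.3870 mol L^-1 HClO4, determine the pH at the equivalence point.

n(N2H4) = 0.2166 x 0.03815 = 0.008263 mol; V(HClO4) at equivalence = 0.008263/0.3870 = 0.02135 L.
At equivalence the base is fully converted to N2H5+; total volume = 0.05950 L, so [N2H5+] = 0.008263/0.05950 = 0.1389 M.
Ka(N2H5+) = Kw/Kb = 1.0e-14 / 1.3 x 10^-6 = 7.69e-9.
[H^+] = sqrt(Ka x [N2H5+]) = sqrt(7.69e-9 x 0.1389) = 3.27e-5 M.
pH = -log(3.27e-5) = 4.49.

4.49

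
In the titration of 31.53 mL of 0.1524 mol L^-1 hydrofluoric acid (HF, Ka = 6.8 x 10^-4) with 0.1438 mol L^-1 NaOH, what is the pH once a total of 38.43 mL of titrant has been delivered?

n(acid) = 0.1524 x 0.03153 = 0.004805 mol; n(NaOH) added = 0.1438 x 0.03843 = 0.005526 mol.
Base is in excess by 0.005526 - 0.004805 = 0.0007211 mol in a total volume of 0.06996 L.
[OH^-] = 0.0007211/0.06996 = 0.01031 M, so pOH = 1.99 and pH = 14.00 - 1.99 = 12.01.

12.01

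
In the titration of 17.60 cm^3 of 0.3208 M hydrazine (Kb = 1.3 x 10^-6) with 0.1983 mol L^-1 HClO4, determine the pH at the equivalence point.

n(N2H4) = 0.3208 x 0.01760 = 0.005646 mol; V(HClO4) at equivalence = 0.005646/0.1983 = 0.02847 L.
At equivalence the base is fully converted to N2H5+; total volume = 0.04607 L, so [N2H5+] = 0.005646/0.04607 = 0.1225 M.
Ka(N2H5+) = Kw/Kb = 1.0e-14 / 1.3 x 10^-6 = 7.69e-9.
[H^+] = sqrt(Ka x [N2H5+]) = sqrt(7.69e-9 x 0.1225) = 3.07e-5 M.
pH = -log(3.07e-5) = 4.51.

4.51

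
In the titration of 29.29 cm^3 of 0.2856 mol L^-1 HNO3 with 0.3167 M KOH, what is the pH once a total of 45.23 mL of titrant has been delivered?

n(acid) = 0.2856 x 0.02929 = 0.008365 mol; n(KOH) added = 0.3167 x 0.04523 = 0.01432 mol.
Base is in excess by 0.01432 - 0.008365 = 0.005959 mol in a total volume of 0.07452 L.
[OH^-] = 0.005959/0.07452 = 0.07997 M, so pOH = 1.10 and pH = 14.00 - 1.10 = 12.90.

12.90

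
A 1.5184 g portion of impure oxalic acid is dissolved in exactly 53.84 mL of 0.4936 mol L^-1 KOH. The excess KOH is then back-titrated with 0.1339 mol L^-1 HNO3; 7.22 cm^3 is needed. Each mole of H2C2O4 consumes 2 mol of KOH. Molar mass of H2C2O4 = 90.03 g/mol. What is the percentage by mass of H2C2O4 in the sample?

75.9%

Total n(KOH) added = 0.4936 x 0.05384 = 0.02658 mol.
n(HNO3) used = 0.1339 x 0.007220 = 0.0009668 mol, which equals the excess n(KOH).
So n(KOH) consumed by the sample = 0.02658 - 0.0009668 = 0.02561 mol.
n(H2C2O4) = 0.02561 / 2 = 0.01280 mol.
mass H2C2O4 = 0.01280 x 90.03 = 1.153 g, so %H2C2O4 = 1.153/1.5184 x 100 = 75.9%.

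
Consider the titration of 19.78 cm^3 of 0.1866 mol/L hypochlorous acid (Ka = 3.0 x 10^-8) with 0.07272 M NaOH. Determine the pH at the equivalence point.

10.12

n(HClO) = 0.1866 x 0.01978 = 0.003691 mol; V(NaOH) at equivalence = 0.003691/0.07272 = 0.05076 L.
At equivalence all the acid is converted to ClO-; total volume = 0.01978 + 0.05076 = 0.07054 L, so [ClO-] = 0.003691/0.07054 = 0.05233 M.
Kb = Kw/Ka = 1.0e-14 / 3.0 x 10^-8 = 3.33e-7.
[OH^-] = sqrt(Kb x [ClO-]) = sqrt(3.33e-7 x 0.05233) = 0.000132 M.
pOH = 3.88, so pH = 14.00 - 3.88 = 10.12.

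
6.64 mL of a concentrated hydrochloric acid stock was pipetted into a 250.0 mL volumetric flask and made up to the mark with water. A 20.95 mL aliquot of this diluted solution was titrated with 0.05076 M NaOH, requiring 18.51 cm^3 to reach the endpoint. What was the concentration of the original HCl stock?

n(NaOH) = 0.05076 x 0.01851 = 0.0009396 mol.
n(HCl) in the aliquot = 0.0009396 mol.
[diluted HCl] = 0.0009396 / 0.02095 = 0.04485 M.
Dilution factor = 250.0/6.640 = 37.65, so [stock] = 0.04485 x 37.65 = 1.69 M.

1.69 M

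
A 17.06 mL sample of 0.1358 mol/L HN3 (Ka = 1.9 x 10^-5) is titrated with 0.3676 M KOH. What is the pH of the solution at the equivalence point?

n(HN3) = 0.1358 x 0.01706 = 0.002317 mol; V(KOH) at equivalence = 0.002317/0.3676 = 0.006302 L.
At equivalence all the acid is converted to N3-; total volume = 0.01706 + 0.006302 = 0.02336 L, so [N3-] = 0.002317/0.02336 = 0.09917 M.
Kb = Kw/Ka = 1.0e-14 / 1.9 x 10^-5 = 5.26e-10.
[OH^-] = sqrt(Kb x [N3-]) = sqrt(5.26e-10 x 0.09917) = 7.22e-6 M.
pOH = 5.14, so pH = 14.00 - 5.14 = 8.86.

8.86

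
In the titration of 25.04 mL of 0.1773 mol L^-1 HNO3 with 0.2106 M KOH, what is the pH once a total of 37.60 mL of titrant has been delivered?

n(acid) = 0.1773 x 0.02504 = 0.004440 mol; n(KOH) added = 0.2106 x 0.03760 = 0.007919 mol.
Base is in excess by 0.007919 - 0.004440 = 0.003479 mol in a total volume of 0.06264 L.
[OH^-] = 0.003479/0.06264 = 0.05554 M, so pOH = 1.26 and pH = 14.00 - 1.26 = 12.74.

12.74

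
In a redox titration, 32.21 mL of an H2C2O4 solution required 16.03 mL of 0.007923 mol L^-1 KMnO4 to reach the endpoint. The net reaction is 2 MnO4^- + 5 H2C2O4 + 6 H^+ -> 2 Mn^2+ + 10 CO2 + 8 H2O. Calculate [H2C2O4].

0.00986 M

n(KMnO4) = 0.007923 x 0.01603 = 0.0001270 mol.
From the balanced equation, 2 mol KMnO4 reacts with 5 mol H2C2O4, so n(H2C2O4) = 0.0001270 x 5/2 = 0.0003175 mol.
[H2C2O4] = 0.0003175 / 0.03221 L = 0.00986 M.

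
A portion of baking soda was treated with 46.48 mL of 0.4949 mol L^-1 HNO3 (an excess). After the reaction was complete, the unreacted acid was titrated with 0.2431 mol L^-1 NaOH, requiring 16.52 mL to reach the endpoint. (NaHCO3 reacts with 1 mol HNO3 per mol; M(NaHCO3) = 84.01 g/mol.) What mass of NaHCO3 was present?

1.60 g

Total n(HNO3) added = 0.4949 x 0.04648 = 0.02300 mol.
n(NaOH) used = 0.2431 x 0.01652 = 0.004016 mol, which equals the excess n(HNO3).
So n(HNO3) consumed by the sample = 0.02300 - 0.004016 = 0.01899 mol.
n(NaHCO3) = 0.01899 / 1 = 0.01899 mol.
mass = 0.01899 mol x 84.01 g/mol = 1.60 g.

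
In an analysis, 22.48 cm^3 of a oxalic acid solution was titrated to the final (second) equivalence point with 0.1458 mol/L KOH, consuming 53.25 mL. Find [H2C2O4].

n(KOH) = 0.1458 x 0.05325 = 0.007764 mol.
At the final (second) equivalence point, 2 mol OH^- react per mol H2C2O4, so n(H2C2O4) = 0.007764 / 2 = 0.003882 mol.
[H2C2O4] = 0.003882 / 0.02248 L = 0.173 M.

0.173 M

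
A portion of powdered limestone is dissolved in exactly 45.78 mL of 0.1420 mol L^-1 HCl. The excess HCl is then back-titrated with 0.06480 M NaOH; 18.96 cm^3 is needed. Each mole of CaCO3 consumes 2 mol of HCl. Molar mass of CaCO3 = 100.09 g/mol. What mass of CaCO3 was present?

0.264 g

Total n(HCl) added = 0.1420 x 0.04578 = 0.006501 mol.
n(NaOH) used = 0.06480 x 0.01896 = 0.001229 mol, which equals the excess n(HCl).
So n(HCl) consumed by the sample = 0.006501 - 0.001229 = 0.005272 mol.
n(CaCO3) = 0.005272 / 2 = 0.002636 mol.
mass = 0.002636 mol x 100.09 g/mol = 0.264 g.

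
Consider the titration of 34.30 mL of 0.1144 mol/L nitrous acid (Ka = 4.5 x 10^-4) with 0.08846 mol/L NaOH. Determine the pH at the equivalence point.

8.02

n(HNO2) = 0.1144 x 0.03430 = 0.003924 mol; V(NaOH) at equivalence = 0.003924/0.08846 = 0.04436 L.
At equivalence all the acid is converted to NO2-; total volume = 0.03430 + 0.04436 = 0.07866 L, so [NO2-] = 0.003924/0.07866 = 0.04989 M.
Kb = Kw/Ka = 1.0e-14 / 4.5 x 10^-4 = 2.22e-11.
[OH^-] = sqrt(Kb x [NO2-]) = sqrt(2.22e-11 x 0.04989) = 1.05e-6 M.
pOH = 5.98, so pH = 14.00 - 5.98 = 8.02.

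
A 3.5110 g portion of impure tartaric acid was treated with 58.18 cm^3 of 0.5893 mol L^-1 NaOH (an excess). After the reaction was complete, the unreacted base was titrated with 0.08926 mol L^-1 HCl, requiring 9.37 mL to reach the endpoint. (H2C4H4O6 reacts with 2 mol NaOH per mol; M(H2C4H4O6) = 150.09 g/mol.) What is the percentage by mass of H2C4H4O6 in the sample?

71.5%

Total n(NaOH) added = 0.5893 x 0.05818 = 0.03429 mol.
n(HCl) used = 0.08926 x 0.009370 = 0.0008364 mol, which equals the excess n(NaOH).
So n(NaOH) consumed by the sample = 0.03429 - 0.0008364 = 0.03345 mol.
n(H2C4H4O6) = 0.03345 / 2 = 0.01672 mol.
mass H2C4H4O6 = 0.01672 x 150.09 = 2.510 g, so %H2C4H4O6 = 2.510/3.5110 x 100 = 71.5%.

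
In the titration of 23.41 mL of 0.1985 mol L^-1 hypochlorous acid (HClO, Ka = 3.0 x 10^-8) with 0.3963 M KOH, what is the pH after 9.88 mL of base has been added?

8.25

Initial n(HClO) = 0.1985 x 0.02341 = 0.004647 mol.
n(KOH) added = 0.3963 x 0.009880 = 0.003915 mol, converting that many moles of HClO to ClO-.
Remaining n(HClO) = 0.0007314 mol; n(ClO-) = 0.003915 mol.
By Henderson-Hasselbalch, pH = pKa + log([A^-]/[HA]) = 7.52 + log(0.003915/0.0007314) = 7.52 + (+0.73) = 8.25.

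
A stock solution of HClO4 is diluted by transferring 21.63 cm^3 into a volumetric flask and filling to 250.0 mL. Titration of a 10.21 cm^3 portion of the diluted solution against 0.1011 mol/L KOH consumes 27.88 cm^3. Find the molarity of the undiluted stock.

3.19 M

n(KOH) = 0.1011 x 0.02788 = 0.002819 mol.
n(HClO4) in the aliquot = 0.002819 mol.
[diluted HClO4] = 0.002819 / 0.01021 = 0.2761 M.
Dilution factor = 250.0/21.63 = 11.56, so [stock] = 0.2761 x 11.56 = 3.19 M.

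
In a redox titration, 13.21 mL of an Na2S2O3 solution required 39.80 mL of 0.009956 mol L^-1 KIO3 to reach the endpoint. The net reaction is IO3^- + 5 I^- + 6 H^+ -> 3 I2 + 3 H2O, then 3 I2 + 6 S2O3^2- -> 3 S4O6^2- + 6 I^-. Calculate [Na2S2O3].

0.180 M

n(KIO3) = 0.009956 x 0.03980 = 0.0003962 mol.
From the balanced equation, 1 mol KIO3 reacts with 6 mol Na2S2O3, so n(Na2S2O3) = 0.0003962 x 6/1 = 0.002377 mol.
[Na2S2O3] = 0.002377 / 0.01321 L = 0.180 M.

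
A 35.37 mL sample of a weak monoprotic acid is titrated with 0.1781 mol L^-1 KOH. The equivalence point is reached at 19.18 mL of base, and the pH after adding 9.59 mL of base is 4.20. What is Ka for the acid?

6.3 x 10^-5

9.59 mL is half of the equivalence volume, so this is the half-equivalence point where [HA] = [A^-].
At half-equivalence pH = pKa, so pKa = 4.20.
Ka = 10^(-4.20) = 6.3 x 10^-5.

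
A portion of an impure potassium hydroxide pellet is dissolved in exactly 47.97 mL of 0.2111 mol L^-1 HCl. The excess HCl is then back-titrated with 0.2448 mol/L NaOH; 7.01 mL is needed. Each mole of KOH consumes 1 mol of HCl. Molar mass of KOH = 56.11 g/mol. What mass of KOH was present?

Total n(HCl) added = 0.2111 x 0.04797 = 0.01013 mol.
n(NaOH) used = 0.2448 x 0.007010 = 0.001716 mol, which equals the excess n(HCl).
So n(HCl) consumed by the sample = 0.01013 - 0.001716 = 0.008410 mol.
n(KOH) = 0.008410 / 1 = 0.008410 mol.
mass = 0.008410 mol x 56.11 g/mol = 0.472 g.

0.472 g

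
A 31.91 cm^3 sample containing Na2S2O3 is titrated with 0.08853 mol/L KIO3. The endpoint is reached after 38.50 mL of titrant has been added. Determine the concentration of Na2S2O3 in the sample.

0.641 M

n(KIO3) = 0.08853 x 0.03850 = 0.003408 mol.
From the balanced equation, 1 mol KIO3 reacts with 6 mol Na2S2O3, so n(Na2S2O3) = 0.003408 x 6/1 = 0.02045 mol.
[Na2S2O3] = 0.02045 / 0.03191 L = 0.641 M.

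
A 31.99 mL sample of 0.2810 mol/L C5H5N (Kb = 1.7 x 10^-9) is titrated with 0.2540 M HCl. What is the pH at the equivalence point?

n(C5H5N) = 0.2810 x 0.03199 = 0.008989 mol; V(HCl) at equivalence = 0.008989/0.2540 = 0.03539 L.
At equivalence the base is fully converted to C5H5NH+; total volume = 0.06738 L, so [C5H5NH+] = 0.008989/0.06738 = 0.1334 M.
Ka(C5H5NH+) = Kw/Kb = 1.0e-14 / 1.7 x 10^-9 = 5.88e-6.
[H^+] = sqrt(Ka x [C5H5NH+]) = sqrt(5.88e-6 x 0.1334) = 0.000886 M.
pH = -log(0.000886) = 3.05.

3.05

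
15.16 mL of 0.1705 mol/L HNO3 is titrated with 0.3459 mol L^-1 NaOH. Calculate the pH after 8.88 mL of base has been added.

n(acid) = 0.1705 x 0.01516 = 0.002585 mol; n(NaOH) added = 0.3459 x 0.008880 = 0.003072 mol.
Base is in excess by 0.003072 - 0.002585 = 0.0004868 mol in a total volume of 0.02404 L.
[OH^-] = 0.0004868/0.02404 = 0.02025 M, so pOH = 1.69 and pH = 14.00 - 1.69 = 12.31.

12.31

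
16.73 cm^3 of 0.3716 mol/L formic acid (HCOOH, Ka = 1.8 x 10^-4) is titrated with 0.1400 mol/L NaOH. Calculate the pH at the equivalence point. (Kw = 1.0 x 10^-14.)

8.38

n(HCOOH) = 0.3716 x 0.01673 = 0.006217 mol; V(NaOH) at equivalence = 0.006217/0.1400 = 0.04441 L.
At equivalence all the acid is converted to HCOO-; total volume = 0.01673 + 0.04441 = 0.06114 L, so [HCOO-] = 0.006217/0.06114 = 0.1017 M.
Kb = Kw/Ka = 1.0e-14 / 1.8 x 10^-4 = 5.56e-11.
[OH^-] = sqrt(Kb x [HCOO-]) = sqrt(5.56e-11 x 0.1017) = 2.38e-6 M.
pOH = 5.62, so pH = 14.00 - 5.62 = 8.38.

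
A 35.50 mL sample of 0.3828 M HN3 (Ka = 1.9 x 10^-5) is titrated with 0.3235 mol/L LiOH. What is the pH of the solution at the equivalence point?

8.98

n(HN3) = 0.3828 x 0.03550 = 0.01359 mol; V(LiOH) at equivalence = 0.01359/0.3235 = 0.04201 L.
At equivalence all the acid is converted to N3-; total volume = 0.03550 + 0.04201 = 0.07751 L, so [N3-] = 0.01359/0.07751 = 0.1753 M.
Kb = Kw/Ka = 1.0e-14 / 1.9 x 10^-5 = 5.26e-10.
[OH^-] = sqrt(Kb x [N3-]) = sqrt(5.26e-10 x 0.1753) = 9.61e-6 M.
pOH = 5.02, so pH = 14.00 - 5.02 = 8.98.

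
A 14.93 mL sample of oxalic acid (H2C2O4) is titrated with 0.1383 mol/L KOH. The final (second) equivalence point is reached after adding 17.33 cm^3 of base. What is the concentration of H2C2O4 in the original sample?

n(KOH) = 0.1383 x 0.01733 = 0.002397 mol.
At the final (second) equivalence point, 2 mol OH^- react per mol H2C2O4, so n(H2C2O4) = 0.002397 / 2 = 0.001198 mol.
[H2C2O4] = 0.001198 / 0.01493 L = 0.0803 M.

0.0803 M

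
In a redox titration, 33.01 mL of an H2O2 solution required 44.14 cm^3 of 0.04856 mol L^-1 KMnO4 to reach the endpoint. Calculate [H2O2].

n(KMnO4) = 0.04856 x 0.04414 = 0.002143 mol.
From the balanced equation, 2 mol KMnO4 reacts with 5 mol H2O2, so n(H2O2) = 0.002143 x 5/2 = 0.005359 mol.
[H2O2] = 0.005359 / 0.03301 L = 0.162 M.

0.162 M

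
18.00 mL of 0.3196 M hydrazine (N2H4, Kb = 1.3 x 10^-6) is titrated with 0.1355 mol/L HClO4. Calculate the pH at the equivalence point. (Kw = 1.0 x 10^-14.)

4.57

n(N2H4) = 0.3196 x 0.01800 = 0.005753 mol; V(HClO4) at equivalence = 0.005753/0.1355 = 0.04246 L.
At equivalence the base is fully converted to N2H5+; total volume = 0.06046 L, so [N2H5+] = 0.005753/0.06046 = 0.09516 M.
Ka(N2H5+) = Kw/Kb = 1.0e-14 / 1.3 x 10^-6 = 7.69e-9.
[H^+] = sqrt(Ka x [N2H5+]) = sqrt(7.69e-9 x 0.09516) = 2.71e-5 M.
pH = -log(2.71e-5) = 4.57.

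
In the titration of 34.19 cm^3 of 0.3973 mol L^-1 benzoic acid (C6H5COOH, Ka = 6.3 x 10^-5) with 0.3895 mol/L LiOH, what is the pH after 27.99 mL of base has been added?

Initial n(C6H5COOH) = 0.3973 x 0.03419 = 0.01358 mol.
n(LiOH) added = 0.3895 x 0.02799 = 0.01090 mol, converting that many moles of C6H5COOH to C6H5COO-.
Remaining n(C6H5COOH) = 0.002682 mol; n(C6H5COO-) = 0.01090 mol.
By Henderson-Hasselbalch, pH = pKa + log([A^-]/[HA]) = 4.20 + log(0.01090/0.002682) = 4.20 + (+0.61) = 4.81.

4.81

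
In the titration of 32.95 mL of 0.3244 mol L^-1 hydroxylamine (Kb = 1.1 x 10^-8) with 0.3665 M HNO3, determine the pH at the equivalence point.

3.40

n(NH2OH) = 0.3244 x 0.03295 = 0.01069 mol; V(HNO3) at equivalence = 0.01069/0.3665 = 0.02917 L.
At equivalence the base is fully converted to NH3OH+; total volume = 0.06212 L, so [NH3OH+] = 0.01069/0.06212 = 0.1721 M.
Ka(NH3OH+) = Kw/Kb = 1.0e-14 / 1.1 x 10^-8 = 9.09e-7.
[H^+] = sqrt(Ka x [NH3OH+]) = sqrt(9.09e-7 x 0.1721) = 0.000396 M.
pH = -log(0.000396) = 3.40.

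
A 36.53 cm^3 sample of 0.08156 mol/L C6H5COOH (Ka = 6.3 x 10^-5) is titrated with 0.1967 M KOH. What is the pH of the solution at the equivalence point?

n(C6H5COOH) = 0.08156 x 0.03653 = 0.002979 mol; V(KOH) at equivalence = 0.002979/0.1967 = 0.01515 L.
At equivalence all the acid is converted to C6H5COO-; total volume = 0.03653 + 0.01515 = 0.05168 L, so [C6H5COO-] = 0.002979/0.05168 = 0.05765 M.
Kb = Kw/Ka = 1.0e-14 / 6.3 x 10^-5 = 1.59e-10.
[OH^-] = sqrt(Kb x [C6H5COO-]) = sqrt(1.59e-10 x 0.05765) = 3.03e-6 M.
pOH = 5.52, so pH = 14.00 - 5.52 = 8.48.

8.48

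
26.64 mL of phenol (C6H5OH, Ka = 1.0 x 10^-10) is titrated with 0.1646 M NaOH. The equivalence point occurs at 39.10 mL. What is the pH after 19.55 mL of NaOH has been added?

10.00

19.55 mL is exactly half the equivalence volume (39.10/2), i.e. the half-equivalence point.
There, n(HA) = n(A^-), so pH = pKa = -log(1.0 x 10^-10) = 10.00.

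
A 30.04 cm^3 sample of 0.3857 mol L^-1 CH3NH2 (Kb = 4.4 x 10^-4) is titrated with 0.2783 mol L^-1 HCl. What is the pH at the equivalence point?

n(CH3NH2) = 0.3857 x 0.03004 = 0.01159 mol; V(HCl) at equivalence = 0.01159/0.2783 = 0.04163 L.
At equivalence the base is fully converted to CH3NH3+; total volume = 0.07167 L, so [CH3NH3+] = 0.01159/0.07167 = 0.1617 M.
Ka(CH3NH3+) = Kw/Kb = 1.0e-14 / 4.4 x 10^-4 = 2.27e-11.
[H^+] = sqrt(Ka x [CH3NH3+]) = sqrt(2.27e-11 x 0.1617) = 1.92e-6 M.
pH = -log(1.92e-6) = 5.72.

5.72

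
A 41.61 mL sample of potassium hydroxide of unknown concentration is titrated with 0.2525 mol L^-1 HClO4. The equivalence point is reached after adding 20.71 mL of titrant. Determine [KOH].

0.126 M

n(HClO4) delivered = 0.2525 x 0.02071 = 0.005229 mol.
For a 1:1 reaction, n(KOH) = 0.005229 mol.
[KOH] = 0.005229 mol / 0.04161 L = 0.126 M.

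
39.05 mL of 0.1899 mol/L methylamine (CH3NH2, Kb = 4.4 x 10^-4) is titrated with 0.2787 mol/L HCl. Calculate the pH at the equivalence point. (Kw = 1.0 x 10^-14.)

n(CH3NH2) = 0.1899 x 0.03905 = 0.007416 mol; V(HCl) at equivalence = 0.007416/0.2787 = 0.02661 L.
At equivalence the base is fully converted to CH3NH3+; total volume = 0.06566 L, so [CH3NH3+] = 0.007416/0.06566 = 0.1129 M.
Ka(CH3NH3+) = Kw/Kb = 1.0e-14 / 4.4 x 10^-4 = 2.27e-11.
[H^+] = sqrt(Ka x [CH3NH3+]) = sqrt(2.27e-11 x 0.1129) = 1.60e-6 M.
pH = -log(1.60e-6) = 5.80.

5.80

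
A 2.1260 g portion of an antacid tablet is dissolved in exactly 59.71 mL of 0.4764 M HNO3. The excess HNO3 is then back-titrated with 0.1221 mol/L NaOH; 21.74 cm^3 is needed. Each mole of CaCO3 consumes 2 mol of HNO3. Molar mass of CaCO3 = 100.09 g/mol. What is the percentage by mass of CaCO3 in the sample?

60.7%

Total n(HNO3) added = 0.4764 x 0.05971 = 0.02845 mol.
n(NaOH) used = 0.1221 x 0.02174 = 0.002654 mol, which equals the excess n(HNO3).
So n(HNO3) consumed by the sample = 0.02845 - 0.002654 = 0.02579 mol.
n(CaCO3) = 0.02579 / 2 = 0.01290 mol.
mass CaCO3 = 0.01290 x 100.09 = 1.291 g, so %CaCO3 = 1.291/2.1260 x 100 = 60.7%.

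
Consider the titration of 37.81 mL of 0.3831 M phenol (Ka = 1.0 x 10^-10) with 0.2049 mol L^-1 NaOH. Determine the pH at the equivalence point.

n(C6H5OH) = 0.3831 x 0.03781 = 0.01449 mol; V(NaOH) at equivalence = 0.01449/0.2049 = 0.07069 L.
At equivalence all the acid is converted to C6H5O-; total volume = 0.03781 + 0.07069 = 0.1085 L, so [C6H5O-] = 0.01449/0.1085 = 0.1335 M.
Kb = Kw/Ka = 1.0e-14 / 1.0 x 10^-10 = 0.000100.
[OH^-] = sqrt(Kb x [C6H5O-]) = sqrt(0.000100 x 0.1335) = 0.00365 M.
pOH = 2.44, so pH = 14.00 - 2.44 = 11.56.

11.56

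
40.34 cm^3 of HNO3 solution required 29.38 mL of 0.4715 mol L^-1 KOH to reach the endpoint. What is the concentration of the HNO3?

n(KOH) delivered = 0.4715 x 0.02938 = 0.01385 mol.
For a 1:1 reaction, n(HNO3) = 0.01385 mol.
[HNO3] = 0.01385 mol / 0.04034 L = 0.343 M.

0.343 M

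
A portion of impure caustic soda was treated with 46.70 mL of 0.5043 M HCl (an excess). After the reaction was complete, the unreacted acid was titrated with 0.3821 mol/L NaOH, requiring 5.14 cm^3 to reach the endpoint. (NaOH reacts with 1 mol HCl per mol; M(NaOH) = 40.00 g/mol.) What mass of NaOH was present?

0.863 g

Total n(HCl) added = 0.5043 x 0.04670 = 0.02355 mol.
n(NaOH) used = 0.3821 x 0.005140 = 0.001964 mol, which equals the excess n(HCl).
So n(HCl) consumed by the sample = 0.02355 - 0.001964 = 0.02159 mol.
n(NaOH) = 0.02159 / 1 = 0.02159 mol.
mass = 0.02159 mol x 40.00 g/mol = 0.863 g.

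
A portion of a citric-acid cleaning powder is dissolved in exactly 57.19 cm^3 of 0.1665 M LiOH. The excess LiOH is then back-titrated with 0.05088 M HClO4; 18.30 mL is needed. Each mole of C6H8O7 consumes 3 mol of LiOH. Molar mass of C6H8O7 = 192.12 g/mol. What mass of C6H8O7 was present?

0.550 g

Total n(LiOH) added = 0.1665 x 0.05719 = 0.009522 mol.
n(HClO4) used = 0.05088 x 0.01830 = 0.0009311 mol, which equals the excess n(LiOH).
So n(LiOH) consumed by the sample = 0.009522 - 0.0009311 = 0.008591 mol.
n(C6H8O7) = 0.008591 / 3 = 0.002864 mol.
mass = 0.002864 mol x 192.12 g/mol = 0.550 g.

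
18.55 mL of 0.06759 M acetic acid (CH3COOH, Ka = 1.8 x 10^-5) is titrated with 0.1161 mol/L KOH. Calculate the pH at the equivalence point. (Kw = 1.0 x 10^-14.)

8.69

n(CH3COOH) = 0.06759 x 0.01855 = 0.001254 mol; V(KOH) at equivalence = 0.001254/0.1161 = 0.01080 L.
At equivalence all the acid is converted to CH3COO-; total volume = 0.01855 + 0.01080 = 0.02935 L, so [CH3COO-] = 0.001254/0.02935 = 0.04272 M.
Kb = Kw/Ka = 1.0e-14 / 1.8 x 10^-5 = 5.56e-10.
[OH^-] = sqrt(Kb x [CH3COO-]) = sqrt(5.56e-10 x 0.04272) = 4.87e-6 M.
pOH = 5.31, so pH = 14.00 - 5.31 = 8.69.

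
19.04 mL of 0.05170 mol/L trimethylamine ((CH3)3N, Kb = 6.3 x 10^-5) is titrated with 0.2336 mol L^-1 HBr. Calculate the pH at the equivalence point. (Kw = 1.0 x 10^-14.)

n((CH3)3N) = 0.05170 x 0.01904 = 0.0009844 mol; V(HBr) at equivalence = 0.0009844/0.2336 = 0.004214 L.
At equivalence the base is fully converted to (CH3)3NH+; total volume = 0.02325 L, so [(CH3)3NH+] = 0.0009844/0.02325 = 0.04233 M.
Ka((CH3)3NH+) = Kw/Kb = 1.0e-14 / 6.3 x 10^-5 = 1.59e-10.
[H^+] = sqrt(Ka x [(CH3)3NH+]) = sqrt(1.59e-10 x 0.04233) = 2.59e-6 M.
pH = -log(2.59e-6) = 5.59.

5.59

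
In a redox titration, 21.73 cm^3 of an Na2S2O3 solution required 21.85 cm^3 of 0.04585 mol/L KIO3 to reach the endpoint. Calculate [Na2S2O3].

n(KIO3) = 0.04585 x 0.02185 = 0.001002 mol.
From the balanced equation, 1 mol KIO3 reacts with 6 mol Na2S2O3, so n(Na2S2O3) = 0.001002 x 6/1 = 0.006011 mol.
[Na2S2O3] = 0.006011 / 0.02173 L = 0.277 M.

0.277 M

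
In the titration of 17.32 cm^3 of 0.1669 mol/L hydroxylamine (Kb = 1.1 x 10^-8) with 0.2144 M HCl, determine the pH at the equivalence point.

n(NH2OH) = 0.1669 x 0.01732 = 0.002891 mol; V(HCl) at equivalence = 0.002891/0.2144 = 0.01348 L.
At equivalence the base is fully converted to NH3OH+; total volume = 0.03080 L, so [NH3OH+] = 0.002891/0.03080 = 0.09385 M.
Ka(NH3OH+) = Kw/Kb = 1.0e-14 / 1.1 x 10^-8 = 9.09e-7.
[H^+] = sqrt(Ka x [NH3OH+]) = sqrt(9.09e-7 x 0.09385) = 0.000292 M.
pH = -log(0.000292) = 3.53.

3.53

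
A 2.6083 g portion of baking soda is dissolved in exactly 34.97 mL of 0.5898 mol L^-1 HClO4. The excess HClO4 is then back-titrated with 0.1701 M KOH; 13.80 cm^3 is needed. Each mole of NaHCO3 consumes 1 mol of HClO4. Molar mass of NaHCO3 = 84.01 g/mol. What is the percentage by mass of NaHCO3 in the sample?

58.9%

Total n(HClO4) added = 0.5898 x 0.03497 = 0.02063 mol.
n(KOH) used = 0.1701 x 0.01380 = 0.002347 mol, which equals the excess n(HClO4).
So n(HClO4) consumed by the sample = 0.02063 - 0.002347 = 0.01828 mol.
n(NaHCO3) = 0.01828 / 1 = 0.01828 mol.
mass NaHCO3 = 0.01828 x 84.01 = 1.536 g, so %NaHCO3 = 1.536/2.6083 x 100 = 58.9%.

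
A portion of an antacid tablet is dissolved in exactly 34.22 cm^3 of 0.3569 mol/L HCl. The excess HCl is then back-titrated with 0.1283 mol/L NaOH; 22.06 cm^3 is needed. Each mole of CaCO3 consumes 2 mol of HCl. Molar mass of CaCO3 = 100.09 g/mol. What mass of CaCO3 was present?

0.470 g

Total n(HCl) added = 0.3569 x 0.03422 = 0.01221 mol.
n(NaOH) used = 0.1283 x 0.02206 = 0.002830 mol, which equals the excess n(HCl).
So n(HCl) consumed by the sample = 0.01221 - 0.002830 = 0.009383 mol.
n(CaCO3) = 0.009383 / 2 = 0.004691 mol.
mass = 0.004691 mol x 100.09 g/mol = 0.470 g.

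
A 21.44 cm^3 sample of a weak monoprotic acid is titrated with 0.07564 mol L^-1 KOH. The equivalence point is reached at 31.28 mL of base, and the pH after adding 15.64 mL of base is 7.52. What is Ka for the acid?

3.0 x 10^-8

15.64 mL is half of the equivalence volume, so this is the half-equivalence point where [HA] = [A^-].
At half-equivalence pH = pKa, so pKa = 7.52.
Ka = 10^(-7.52) = 3.0 x 10^-8.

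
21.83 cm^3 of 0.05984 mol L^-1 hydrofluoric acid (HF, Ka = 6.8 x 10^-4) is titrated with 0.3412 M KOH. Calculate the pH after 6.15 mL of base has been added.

n(acid) = 0.05984 x 0.02183 = 0.001306 mol; n(KOH) added = 0.3412 x 0.006150 = 0.002098 mol.
Base is in excess by 0.002098 - 0.001306 = 0.0007921 mol in a total volume of 0.02798 L.
[OH^-] = 0.0007921/0.02798 = 0.02831 M, so pOH = 1.55 and pH = 14.00 - 1.55 = 12.45.

12.45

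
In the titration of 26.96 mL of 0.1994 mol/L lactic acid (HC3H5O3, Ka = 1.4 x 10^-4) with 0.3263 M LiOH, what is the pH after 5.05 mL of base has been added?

Initial n(HC3H5O3) = 0.1994 x 0.02696 = 0.005376 mol.
n(LiOH) added = 0.3263 x 0.005050 = 0.001648 mol, converting that many moles of HC3H5O3 to C3H5O3-.
Remaining n(HC3H5O3) = 0.003728 mol; n(C3H5O3-) = 0.001648 mol.
By Henderson-Hasselbalch, pH = pKa + log([A^-]/[HA]) = 3.85 + log(0.001648/0.003728) = 3.85 + (-0.35) = 3.50.

3.50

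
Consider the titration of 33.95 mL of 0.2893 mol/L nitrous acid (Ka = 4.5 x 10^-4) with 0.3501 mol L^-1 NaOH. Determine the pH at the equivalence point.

n(HNO2) = 0.2893 x 0.03395 = 0.009822 mol; V(NaOH) at equivalence = 0.009822/0.3501 = 0.02805 L.
At equivalence all the acid is converted to NO2-; total volume = 0.03395 + 0.02805 = 0.06200 L, so [NO2-] = 0.009822/0.06200 = 0.1584 M.
Kb = Kw/Ka = 1.0e-14 / 4.5 x 10^-4 = 2.22e-11.
[OH^-] = sqrt(Kb x [NO2-]) = sqrt(2.22e-11 x 0.1584) = 1.88e-6 M.
pOH = 5.73, so pH = 14.00 - 5.73 = 8.27.

8.27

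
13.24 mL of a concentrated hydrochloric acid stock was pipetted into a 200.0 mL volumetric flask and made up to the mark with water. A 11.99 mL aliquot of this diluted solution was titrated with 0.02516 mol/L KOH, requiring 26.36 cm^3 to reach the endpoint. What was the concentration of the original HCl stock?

n(KOH) = 0.02516 x 0.02636 = 0.0006632 mol.
n(HCl) in the aliquot = 0.0006632 mol.
[diluted HCl] = 0.0006632 / 0.01199 = 0.05531 M.
Dilution factor = 200.0/13.24 = 15.11, so [stock] = 0.05531 x 15.11 = 0.836 M.

0.836 M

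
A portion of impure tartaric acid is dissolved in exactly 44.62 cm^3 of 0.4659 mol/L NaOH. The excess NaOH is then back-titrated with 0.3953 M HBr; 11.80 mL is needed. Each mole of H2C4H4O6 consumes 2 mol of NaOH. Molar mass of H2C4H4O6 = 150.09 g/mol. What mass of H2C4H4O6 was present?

1.21 g

Total n(NaOH) added = 0.4659 x 0.04462 = 0.02079 mol.
n(HBr) used = 0.3953 x 0.01180 = 0.004665 mol, which equals the excess n(NaOH).
So n(NaOH) consumed by the sample = 0.02079 - 0.004665 = 0.01612 mol.
n(H2C4H4O6) = 0.01612 / 2 = 0.008062 mol.
mass = 0.008062 mol x 150.09 g/mol = 1.21 g.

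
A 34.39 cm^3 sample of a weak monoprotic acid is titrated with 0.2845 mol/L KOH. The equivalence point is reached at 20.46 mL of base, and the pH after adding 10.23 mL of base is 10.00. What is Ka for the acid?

10.23 mL is half of the equivalence volume, so this is the half-equivalence point where [HA] = [A^-].
At half-equivalence pH = pKa, so pKa = 10.00.
Ka = 10^(-10.00) = 1.0 x 10^-10.

1.0 x 10^-10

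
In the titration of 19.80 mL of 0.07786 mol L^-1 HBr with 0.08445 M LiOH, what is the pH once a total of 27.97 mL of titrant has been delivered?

n(acid) = 0.07786 x 0.01980 = 0.001542 mol; n(LiOH) added = 0.08445 x 0.02797 = 0.002362 mol.
Base is in excess by 0.002362 - 0.001542 = 0.0008204 mol in a total volume of 0.04777 L.
[OH^-] = 0.0008204/0.04777 = 0.01717 M, so pOH = 1.77 and pH = 14.00 - 1.77 = 12.23.

12.23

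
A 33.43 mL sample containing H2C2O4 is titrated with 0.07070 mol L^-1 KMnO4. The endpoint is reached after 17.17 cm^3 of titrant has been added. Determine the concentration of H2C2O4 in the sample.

0.0908 M

n(KMnO4) = 0.07070 x 0.01717 = 0.001214 mol.
From the balanced equation, 2 mol KMnO4 reacts with 5 mol H2C2O4, so n(H2C2O4) = 0.001214 x 5/2 = 0.003035 mol.
[H2C2O4] = 0.003035 / 0.03343 L = 0.0908 M.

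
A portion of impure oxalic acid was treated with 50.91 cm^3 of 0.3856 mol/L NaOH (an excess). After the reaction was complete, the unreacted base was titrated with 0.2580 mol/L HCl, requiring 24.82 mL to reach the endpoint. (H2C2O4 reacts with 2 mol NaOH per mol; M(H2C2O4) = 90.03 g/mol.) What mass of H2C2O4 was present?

0.595 g

Total n(NaOH) added = 0.3856 x 0.05091 = 0.01963 mol.
n(HCl) used = 0.2580 x 0.02482 = 0.006404 mol, which equals the excess n(NaOH).
So n(NaOH) consumed by the sample = 0.01963 - 0.006404 = 0.01323 mol.
n(H2C2O4) = 0.01323 / 2 = 0.006614 mol.
mass = 0.006614 mol x 90.03 g/mol = 0.595 g.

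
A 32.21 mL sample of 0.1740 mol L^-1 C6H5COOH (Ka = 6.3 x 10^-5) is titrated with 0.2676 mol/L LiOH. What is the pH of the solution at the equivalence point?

8.61

n(C6H5COOH) = 0.1740 x 0.03221 = 0.005605 mol; V(LiOH) at equivalence = 0.005605/0.2676 = 0.02094 L.
At equivalence all the acid is converted to C6H5COO-; total volume = 0.03221 + 0.02094 = 0.05315 L, so [C6H5COO-] = 0.005605/0.05315 = 0.1054 M.
Kb = Kw/Ka = 1.0e-14 / 6.3 x 10^-5 = 1.59e-10.
[OH^-] = sqrt(Kb x [C6H5COO-]) = sqrt(1.59e-10 x 0.1054) = 4.09e-6 M.
pOH = 5.39, so pH = 14.00 - 5.39 = 8.61.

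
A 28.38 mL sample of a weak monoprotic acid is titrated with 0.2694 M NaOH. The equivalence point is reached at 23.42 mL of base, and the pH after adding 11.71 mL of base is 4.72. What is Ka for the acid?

11.71 mL is half of the equivalence volume, so this is the half-equivalence point where [HA] = [A^-].
At half-equivalence pH = pKa, so pKa = 4.72.
Ka = 10^(-4.72) = 1.9 x 10^-5.

1.9 x 10^-5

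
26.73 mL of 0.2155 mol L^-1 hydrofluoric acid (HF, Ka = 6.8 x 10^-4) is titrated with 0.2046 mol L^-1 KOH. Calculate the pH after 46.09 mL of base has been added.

n(acid) = 0.2155 x 0.02673 = 0.005760 mol; n(KOH) added = 0.2046 x 0.04609 = 0.009430 mol.
Base is in excess by 0.009430 - 0.005760 = 0.003670 mol in a total volume of 0.07282 L.
[OH^-] = 0.003670/0.07282 = 0.05039 M, so pOH = 1.30 and pH = 14.00 - 1.30 = 12.70.

12.70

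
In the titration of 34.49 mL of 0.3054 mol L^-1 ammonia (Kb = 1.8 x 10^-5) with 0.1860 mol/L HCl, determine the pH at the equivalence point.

n(NH3) = 0.3054 x 0.03449 = 0.01053 mol; V(HCl) at equivalence = 0.01053/0.1860 = 0.05663 L.
At equivalence the base is fully converted to NH4+; total volume = 0.09112 L, so [NH4+] = 0.01053/0.09112 = 0.1156 M.
Ka(NH4+) = Kw/Kb = 1.0e-14 / 1.8 x 10^-5 = 5.56e-10.
[H^+] = sqrt(Ka x [NH4+]) = sqrt(5.56e-10 x 0.1156) = 8.01e-6 M.
pH = -log(8.01e-6) = 5.10.

5.10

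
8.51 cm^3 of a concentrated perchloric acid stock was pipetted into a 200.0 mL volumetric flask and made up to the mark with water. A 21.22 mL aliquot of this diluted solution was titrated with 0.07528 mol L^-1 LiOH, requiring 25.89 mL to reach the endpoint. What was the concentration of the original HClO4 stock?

2.16 M

n(LiOH) = 0.07528 x 0.02589 = 0.001949 mol.
n(HClO4) in the aliquot = 0.001949 mol.
[diluted HClO4] = 0.001949 / 0.02122 = 0.09185 M.
Dilution factor = 200.0/8.510 = 23.50, so [stock] = 0.09185 x 23.50 = 2.16 M.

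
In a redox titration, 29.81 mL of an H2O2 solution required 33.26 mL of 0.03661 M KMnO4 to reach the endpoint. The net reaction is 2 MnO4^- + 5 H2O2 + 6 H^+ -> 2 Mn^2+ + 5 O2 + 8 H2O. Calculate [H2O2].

0.102 M

n(KMnO4) = 0.03661 x 0.03326 = 0.001218 mol.
From the balanced equation, 2 mol KMnO4 reacts with 5 mol H2O2, so n(H2O2) = 0.001218 x 5/2 = 0.003044 mol.
[H2O2] = 0.003044 / 0.02981 L = 0.102 M.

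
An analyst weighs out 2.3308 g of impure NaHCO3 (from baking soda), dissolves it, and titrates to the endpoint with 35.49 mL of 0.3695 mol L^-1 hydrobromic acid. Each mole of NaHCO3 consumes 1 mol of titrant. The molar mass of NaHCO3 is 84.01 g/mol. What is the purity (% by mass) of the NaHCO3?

n(HBr) = 0.3695 x 0.03549 = 0.01311 mol.
n(NaHCO3) = 0.01311 / 1 = 0.01311 mol.
mass of NaHCO3 = 0.01311 x 84.01 = 1.102 g.
% purity = 1.102 / 2.3308 x 100 = 47.3%.

47.3%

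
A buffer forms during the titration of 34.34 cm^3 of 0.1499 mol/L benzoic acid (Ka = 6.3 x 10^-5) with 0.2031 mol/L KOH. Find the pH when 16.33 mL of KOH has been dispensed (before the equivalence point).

Initial n(C6H5COOH) = 0.1499 x 0.03434 = 0.005148 mol.
n(KOH) added = 0.2031 x 0.01633 = 0.003317 mol, converting that many moles of C6H5COOH to C6H5COO-.
Remaining n(C6H5COOH) = 0.001831 mol; n(C6H5COO-) = 0.003317 mol.
By Henderson-Hasselbalch, pH = pKa + log([A^-]/[HA]) = 4.20 + log(0.003317/0.001831) = 4.20 + (+0.26) = 4.46.

4.46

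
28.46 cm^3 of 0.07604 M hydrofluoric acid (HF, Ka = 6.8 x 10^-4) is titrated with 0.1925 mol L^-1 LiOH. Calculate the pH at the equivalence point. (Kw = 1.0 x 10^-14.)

n(HF) = 0.07604 x 0.02846 = 0.002164 mol; V(LiOH) at equivalence = 0.002164/0.1925 = 0.01124 L.
At equivalence all the acid is converted to F-; total volume = 0.02846 + 0.01124 = 0.03970 L, so [F-] = 0.002164/0.03970 = 0.05451 M.
Kb = Kw/Ka = 1.0e-14 / 6.8 x 10^-4 = 1.47e-11.
[OH^-] = sqrt(Kb x [F-]) = sqrt(1.47e-11 x 0.05451) = 8.95e-7 M.
pOH = 6.05, so pH = 14.00 - 6.05 = 7.95.

7.95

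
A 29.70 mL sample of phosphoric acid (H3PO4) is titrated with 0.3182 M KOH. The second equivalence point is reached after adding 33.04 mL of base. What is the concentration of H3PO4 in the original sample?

n(KOH) = 0.3182 x 0.03304 = 0.01051 mol.
At the second equivalence point, 2 mol OH^- react per mol H3PO4, so n(H3PO4) = 0.01051 / 2 = 0.005257 mol.
[H3PO4] = 0.005257 / 0.02970 L = 0.177 M.

0.177 M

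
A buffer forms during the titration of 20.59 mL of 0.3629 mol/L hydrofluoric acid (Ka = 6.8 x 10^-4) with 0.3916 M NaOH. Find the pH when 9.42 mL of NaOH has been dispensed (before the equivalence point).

Initial n(HF) = 0.3629 x 0.02059 = 0.007472 mol.
n(NaOH) added = 0.3916 x 0.009420 = 0.003689 mol, converting that many moles of HF to F-.
Remaining n(HF) = 0.003783 mol; n(F-) = 0.003689 mol.
By Henderson-Hasselbalch, pH = pKa + log([A^-]/[HA]) = 3.17 + log(0.003689/0.003783) = 3.17 + (-0.01) = 3.16.

3.16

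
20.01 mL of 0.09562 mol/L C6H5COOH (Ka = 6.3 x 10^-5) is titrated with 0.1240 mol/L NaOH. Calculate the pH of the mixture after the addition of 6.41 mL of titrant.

4.05

Initial n(C6H5COOH) = 0.09562 x 0.02001 = 0.001913 mol.
n(NaOH) added = 0.1240 x 0.006410 = 0.0007948 mol, converting that many moles of C6H5COOH to C6H5COO-.
Remaining n(C6H5COOH) = 0.001119 mol; n(C6H5COO-) = 0.0007948 mol.
By Henderson-Hasselbalch, pH = pKa + log([A^-]/[HA]) = 4.20 + log(0.0007948/0.001119) = 4.20 + (-0.15) = 4.05.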